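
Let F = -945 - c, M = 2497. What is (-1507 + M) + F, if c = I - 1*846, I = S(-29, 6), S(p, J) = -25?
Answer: 916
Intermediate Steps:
I = -25
c = -871 (c = -25 - 1*846 = -25 - 846 = -871)
F = -74 (F = -945 - 1*(-871) = -945 + 871 = -74)
(-1507 + M) + F = (-1507 + 2497) - 74 = 990 - 74 = 916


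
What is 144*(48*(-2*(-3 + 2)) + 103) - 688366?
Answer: -659710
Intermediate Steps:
144*(48*(-2*(-3 + 2)) + 103) - 688366 = 144*(48*(-2*(-1)) + 103) - 688366 = 144*(48*2 + 103) - 688366 = 144*(96 + 103) - 688366 = 144*199 - 688366 = 28656 - 688366 = -659710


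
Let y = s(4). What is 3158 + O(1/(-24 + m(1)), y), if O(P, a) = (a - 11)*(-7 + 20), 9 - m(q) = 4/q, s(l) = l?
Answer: 3067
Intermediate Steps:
m(q) = 9 - 4/q
y = 4
O(P, a) = -143 + 13*a (O(P, a) = (-11 + a)*13 = -143 + 13*a)
3158 + O(1/(-24 + m(1)), y) = 3158 + (-143 + 13*4) = 3158 + (-143 + 52) = 3158 - 91 = 3067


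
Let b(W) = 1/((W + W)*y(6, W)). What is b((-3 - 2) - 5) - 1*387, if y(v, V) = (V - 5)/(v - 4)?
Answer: -58049/150 ≈ -386.99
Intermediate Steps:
y(v, V) = (-5 + V)/(-4 + v)
b(W) = 1/(2*W*(-5/2 + W/2)) (b(W) = 1/((W + W)*(((-5 + W)/(-4 + 6)))) = 1/(((2*W))*(((-5 + W)/2))) = (1/(2*W))/(((-5 + W)/2)) = (1/(2*W))/(-5/2 + W/2) = 1/(2*W*(-5/2 + W/2)))
b((-3 - 2) - 5) - 1*387 = 1/(((-3 - 2) - 5)*(-5 + ((-3 - 2) - 5))) - 1*387 = 1/((-5 - 5)*(-5 + (-5 - 5))) - 387 = 1/((-10)*(-5 - 10)) - 387 = -⅒/(-15) - 387 = -⅒*(-1/15) - 387 = 1/150 - 387 = -58049/150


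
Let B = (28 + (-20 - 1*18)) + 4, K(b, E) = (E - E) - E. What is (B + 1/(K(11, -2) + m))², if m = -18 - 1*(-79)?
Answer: 142129/3969 ≈ 35.810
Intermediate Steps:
K(b, E) = -E (K(b, E) = 0 - E = -E)
m = 61 (m = -18 + 79 = 61)
B = -6 (B = (28 + (-20 - 18)) + 4 = (28 - 38) + 4 = -10 + 4 = -6)
(B + 1/(K(11, -2) + m))² = (-6 + 1/(-1*(-2) + 61))² = (-6 + 1/(2 + 61))² = (-6 + 1/63)² = (-377/63)² = 142129/3969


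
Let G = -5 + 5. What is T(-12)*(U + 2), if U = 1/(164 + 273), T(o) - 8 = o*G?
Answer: 7000/437 ≈ 16.018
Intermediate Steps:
G = 0
T(o) = 8 (T(o) = 8 + o*0 = 8 + 0 = 8)
U = 1/437 ≈ 0.0022883
T(-12)*(U + 2) = 8*(1/437 + 2) = 8*(875/437) = 7000/437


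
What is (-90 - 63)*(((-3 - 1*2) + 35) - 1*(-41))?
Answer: -10863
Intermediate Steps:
(-90 - 63)*(((-3 - 1*2) + 35) - 1*(-41)) = -153*(((-3 - 2) + 35) + 41) = -153*((-5 + 35) + 41) = -153*(30 + 41) = -153*71 = -10863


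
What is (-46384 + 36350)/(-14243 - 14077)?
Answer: 5017/14160 ≈ 0.35431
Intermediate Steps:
(-46384 + 36350)/(-14243 - 14077) = -10034/(-28320) = -10034*(-1/28320) = 5017/14160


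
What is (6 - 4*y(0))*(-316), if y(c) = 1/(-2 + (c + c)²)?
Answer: -2528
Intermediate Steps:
y(c) = 1/(-2 + 4*c²) (y(c) = 1/(-2 + (2*c)²) = 1/(-2 + 4*c²))
(6 - 4*y(0))*(-316) = (6 - 2/(-1 + 2*0²))*(-316) = (6 - 2/(-1 + 2*0))*(-316) = (6 - 2/(-1 + 0))*(-316) = (6 - 2/(-1))*(-316) = (6 - 2*(-1))*(-316) = (6 - 4*(-½))*(-316) = (6 + 2)*(-316) = 8*(-316) = -2528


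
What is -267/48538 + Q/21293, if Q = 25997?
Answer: 1256157155/1033519634 ≈ 1.2154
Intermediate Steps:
-267/48538 + Q/21293 = -267/48538 + 25997/21293 = 1256157155/1033519634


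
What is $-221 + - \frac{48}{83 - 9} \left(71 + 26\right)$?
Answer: $- \frac{10505}{37} \approx -283.92$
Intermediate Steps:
$-221 + - \frac{48}{83 - 9} \left(71 + 26\right) = -221 + - \frac{48}{74} \cdot 97 = -221 + \left(-48\right) \frac{1}{74} \cdot 97 = -221 - \frac{2328}{37} = - \frac{10505}{37}$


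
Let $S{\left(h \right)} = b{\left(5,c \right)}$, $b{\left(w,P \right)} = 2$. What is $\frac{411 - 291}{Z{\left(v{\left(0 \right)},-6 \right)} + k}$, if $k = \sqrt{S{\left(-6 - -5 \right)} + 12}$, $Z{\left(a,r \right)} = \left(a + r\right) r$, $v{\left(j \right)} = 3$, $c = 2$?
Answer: $\frac{216}{31} - \frac{12 \sqrt{14}}{31} \approx 5.5194$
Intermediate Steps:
$S{\left(h \right)} = 2$
$Z{\left(a,r \right)} = r \left(a + r\right)$
$k = \sqrt{14}$ ($k = \sqrt{2 + 12} = \sqrt{14} \approx 3.7417$)
$\frac{411 - 291}{Z{\left(v{\left(0 \right)},-6 \right)} + k} = \frac{411 - 291}{- 6 \left(3 - 6\right) + \sqrt{14}} = \frac{120}{\left(-6\right) \left(-3\right) + \sqrt{14}} = \frac{120}{18 + \sqrt{14}}$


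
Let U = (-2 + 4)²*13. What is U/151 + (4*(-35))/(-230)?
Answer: 3310/3473 ≈ 0.95307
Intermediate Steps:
U = 52 (U = 2²*13 = 4*13 = 52)
U/151 + (4*(-35))/(-230) = 52/151 + (4*(-35))/(-230) = 52*(1/151) - 140*(-1/230) = 52/151 + 14/23 = 3310/3473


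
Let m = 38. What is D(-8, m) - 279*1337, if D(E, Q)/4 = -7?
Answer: -373051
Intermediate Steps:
D(E, Q) = -28 (D(E, Q) = 4*(-7) = -28)
D(-8, m) - 279*1337 = -28 - 279*1337 = -28 - 373023 = -373051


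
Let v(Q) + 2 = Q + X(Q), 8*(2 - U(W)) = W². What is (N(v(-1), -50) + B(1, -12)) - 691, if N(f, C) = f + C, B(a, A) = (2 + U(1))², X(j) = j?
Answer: -46719/64 ≈ -729.98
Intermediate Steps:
U(W) = 2 - W²/8
v(Q) = -2 + 2*Q (v(Q) = -2 + (Q + Q) = -2 + 2*Q)
B(a, A) = 961/64 (B(a, A) = (2 + (2 - ⅛*1²))² = (2 + (2 - ⅛*1))² = (2 + (2 - ⅛))² = (2 + 15/8)² = (31/8)² = 961/64)
N(f, C) = C + f
(N(v(-1), -50) + B(1, -12)) - 691 = ((-50 + (-2 + 2*(-1))) + 961/64) - 691 = ((-50 + (-2 - 2)) + 961/64) - 691 = ((-50 - 4) + 961/64) - 691 = (-54 + 961/64) - 691 = -2495/64 - 691 = -46719/64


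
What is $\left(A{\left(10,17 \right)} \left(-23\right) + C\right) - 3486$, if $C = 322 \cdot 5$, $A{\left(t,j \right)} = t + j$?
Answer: $-2497$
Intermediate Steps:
$A{\left(t,j \right)} = j + t$
$C = 1610$
$\left(A{\left(10,17 \right)} \left(-23\right) + C\right) - 3486 = \left(\left(17 + 10\right) \left(-23\right) + 1610\right) - 3486 = \left(27 \left(-23\right) + 1610\right) - 3486 = \left(-621 + 1610\right) - 3486 = 989 - 3486 = -2497$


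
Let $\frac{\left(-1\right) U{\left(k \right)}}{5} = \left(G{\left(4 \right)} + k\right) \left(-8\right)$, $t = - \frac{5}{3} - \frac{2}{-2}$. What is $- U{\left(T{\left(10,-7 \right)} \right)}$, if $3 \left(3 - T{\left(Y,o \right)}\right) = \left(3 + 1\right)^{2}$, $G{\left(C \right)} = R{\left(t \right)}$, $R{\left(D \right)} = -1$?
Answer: $\frac{400}{3} \approx 133.33$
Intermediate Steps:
$t = - \frac{2}{3}$ ($t = \left(-5\right) \frac{1}{3} - -1 = - \frac{5}{3} + 1 = - \frac{2}{3} \approx -0.66667$)
$G{\left(C \right)} = -1$
$T{\left(Y,o \right)} = - \frac{7}{3}$ ($T{\left(Y,o \right)} = 3 - \frac{\left(3 + 1\right)^{2}}{3} = 3 - \frac{4^{2}}{3} = 3 - \frac{16}{3} = - \frac{7}{3}$)
$U{\left(k \right)} = -40 + 40 k$ ($U{\left(k \right)} = - 5 \left(-1 + k\right) \left(-8\right) = - 5 \left(8 - 8 k\right) = -40 + 40 k$)
$- U{\left(T{\left(10,-7 \right)} \right)} = - (-40 + 40 \left(- \frac{7}{3}\right)) = - (-40 - \frac{280}{3}) = \left(-1\right) \left(- \frac{400}{3}\right) = \frac{400}{3}$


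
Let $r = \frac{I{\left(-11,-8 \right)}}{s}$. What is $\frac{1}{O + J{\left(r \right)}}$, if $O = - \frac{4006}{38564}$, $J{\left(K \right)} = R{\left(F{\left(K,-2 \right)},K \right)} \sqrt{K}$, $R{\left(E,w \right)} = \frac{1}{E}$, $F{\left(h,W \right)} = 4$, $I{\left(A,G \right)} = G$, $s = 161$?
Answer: $- \frac{6218117206}{831831211} - \frac{185897762 i \sqrt{322}}{831831211} \approx -7.4752 - 4.0102 i$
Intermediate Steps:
$r = - \frac{8}{161} \approx -0.049689$
$J{\left(K \right)} = \frac{\sqrt{K}}{4}$
$O = - \frac{2003}{19282}$ ($O = \left(-4006\right) \frac{1}{38564} = - \frac{2003}{19282} \approx -0.10388$)
$\frac{1}{O + J{\left(r \right)}} = \frac{1}{- \frac{2003}{19282} + \frac{\sqrt{- \frac{8}{161}}}{4}} = \frac{1}{- \frac{2003}{19282} + \frac{\frac{2}{161} i \sqrt{322}}{4}} = \frac{1}{- \frac{2003}{19282} + \frac{i \sqrt{322}}{322}}$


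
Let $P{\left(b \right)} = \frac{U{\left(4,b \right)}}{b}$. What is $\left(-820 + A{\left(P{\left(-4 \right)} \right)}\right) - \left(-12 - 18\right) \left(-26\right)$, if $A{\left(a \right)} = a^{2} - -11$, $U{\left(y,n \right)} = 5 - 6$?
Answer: $- \frac{25423}{16} \approx -1588.9$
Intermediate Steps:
$U{\left(y,n \right)} = -1$ ($U{\left(y,n \right)} = 5 - 6 = -1$)
$P{\left(b \right)} = - \frac{1}{b}$
$A{\left(a \right)} = 11 + a^{2}$ ($A{\left(a \right)} = a^{2} + 11 = 11 + a^{2}$)
$\left(-820 + A{\left(P{\left(-4 \right)} \right)}\right) - \left(-12 - 18\right) \left(-26\right) = \left(-820 + \left(11 + \left(- \frac{1}{-4}\right)^{2}\right)\right) - \left(-12 - 18\right) \left(-26\right) = \left(-820 + \left(11 + \left(\left(-1\right) \left(- \frac{1}{4}\right)\right)^{2}\right)\right) - \left(-30\right) \left(-26\right) = \left(-820 + \left(11 + \left(\frac{1}{4}\right)^{2}\right)\right) - 780 = \left(-820 + \left(11 + \frac{1}{16}\right)\right) - 780 = \left(-820 + \frac{177}{16}\right) - 780 = - \frac{12943}{16} - 780 = - \frac{25423}{16}$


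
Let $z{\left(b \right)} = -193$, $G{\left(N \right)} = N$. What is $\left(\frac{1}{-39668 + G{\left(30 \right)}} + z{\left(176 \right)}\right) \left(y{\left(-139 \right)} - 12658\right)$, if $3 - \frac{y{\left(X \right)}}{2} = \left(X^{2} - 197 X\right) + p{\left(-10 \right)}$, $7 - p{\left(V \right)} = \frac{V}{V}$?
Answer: $\frac{405732559860}{19819} \approx 2.0472 \cdot 10^{7}$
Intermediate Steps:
$p{\left(V \right)} = 6$ ($p{\left(V \right)} = 7 - \frac{V}{V} = 7 - 1 = 6$)
$y{\left(X \right)} = -6 - 2 X^{2} + 394 X$ ($y{\left(X \right)} = 6 - 2 \left(\left(X^{2} - 197 X\right) + 6\right) = 6 - 2 \left(6 + X^{2} - 197 X\right) = 6 - \left(12 - 394 X + 2 X^{2}\right) = -6 - 2 X^{2} + 394 X$)
$\left(\frac{1}{-39668 + G{\left(30 \right)}} + z{\left(176 \right)}\right) \left(y{\left(-139 \right)} - 12658\right) = \left(\frac{1}{-39668 + 30} - 193\right) \left(\left(-6 - 2 \left(-139\right)^{2} + 394 \left(-139\right)\right) - 12658\right) = \left(\frac{1}{-39638} - 193\right) \left(\left(-6 - 38642 - 54766\right) - 12658\right) = \left(- \frac{1}{39638} - 193\right) \left(\left(-6 - 38642 - 54766\right) - 12658\right) = - \frac{7650135 \left(-93414 - 12658\right)}{39638} = \left(- \frac{7650135}{39638}\right) \left(-106072\right) = \frac{405732559860}{19819}$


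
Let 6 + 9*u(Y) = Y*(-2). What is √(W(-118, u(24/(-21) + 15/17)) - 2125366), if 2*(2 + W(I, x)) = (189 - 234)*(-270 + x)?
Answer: I*√30011114203/119 ≈ 1455.8*I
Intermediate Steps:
u(Y) = -⅔ - 2*Y/9 (u(Y) = -⅔ + (Y*(-2))/9 = -⅔ + (-2*Y)/9 = -⅔ - 2*Y/9)
W(I, x) = 6073 - 45*x/2 (W(I, x) = -2 + ((189 - 234)*(-270 + x))/2 = -2 + (-45*(-270 + x))/2 = -2 + (12150 - 45*x)/2 = -2 + (6075 - 45*x/2) = 6073 - 45*x/2)
√(W(-118, u(24/(-21) + 15/17)) - 2125366) = √((6073 - 45*(-⅔ - 2*(24/(-21) + 15/17)/9)/2) - 2125366) = √((6073 - 45*(-⅔ - 2*(24*(-1/21) + 15*(1/17))/9)/2) - 2125366) = √((6073 - 45*(-⅔ - 2*(-8/7 + 15/17)/9)/2) - 2125366) = √((6073 - 45*(-⅔ - 2/9*(-31/119))/2) - 2125366) = √((6073 - 45*(-⅔ + 62/1071)/2) - 2125366) = √((6073 - 45/2*(-652/1071)) - 2125366) = √((6073 + 1630/119) - 2125366) = √(724317/119 - 2125366) = √(-252194237/119) = I*√30011114203/119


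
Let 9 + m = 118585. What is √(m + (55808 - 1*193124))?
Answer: 2*I*√4685 ≈ 136.89*I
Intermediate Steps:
m = 118576 (m = -9 + 118585 = 118576)
√(m + (55808 - 1*193124)) = √(118576 + (55808 - 1*193124)) = √(118576 + (55808 - 193124)) = √(118576 - 137316) = √(-18740) = 2*I*√4685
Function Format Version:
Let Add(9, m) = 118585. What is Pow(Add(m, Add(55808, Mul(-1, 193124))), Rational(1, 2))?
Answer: Mul(2, I, Pow(4685, Rational(1, 2))) ≈ Mul(136.89, I)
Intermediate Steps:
m = 118576 (m = Add(-9, 118585) = 118576)
Pow(Add(m, Add(55808, Mul(-1, 193124))), Rational(1, 2)) = Pow(Add(118576, Add(55808, Mul(-1, 193124))), Rational(1, 2)) = Pow(Add(118576, Add(55808, -193124)), Rational(1, 2)) = Pow(Add(118576, -137316), Rational(1, 2)) = Pow(-18740, Rational(1, 2)) = Mul(2, I, Pow(4685, Rational(1, 2)))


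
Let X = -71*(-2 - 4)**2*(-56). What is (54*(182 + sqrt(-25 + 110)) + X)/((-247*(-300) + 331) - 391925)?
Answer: -76482/158747 - 27*sqrt(85)/158747 ≈ -0.48335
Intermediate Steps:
X = 143136 (X = -71*(-6)**2*(-56) = -71*36*(-56) = -2556*(-56) = 143136)
(54*(182 + sqrt(-25 + 110)) + X)/((-247*(-300) + 331) - 391925) = (54*(182 + sqrt(-25 + 110)) + 143136)/((-247*(-300) + 331) - 391925) = (54*(182 + sqrt(85)) + 143136)/((74100 + 331) - 391925) = ((9828 + 54*sqrt(85)) + 143136)/(74431 - 391925) = (152964 + 54*sqrt(85))/(-317494) = (152964 + 54*sqrt(85))*(-1/317494) = -76482/158747 - 27*sqrt(85)/158747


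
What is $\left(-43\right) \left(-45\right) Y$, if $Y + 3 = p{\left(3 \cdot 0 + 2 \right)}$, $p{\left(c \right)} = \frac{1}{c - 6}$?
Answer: $- \frac{25155}{4} \approx -6288.8$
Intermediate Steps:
$p{\left(c \right)} = \frac{1}{-6 + c}$
$Y = - \frac{13}{4}$ ($Y = -3 + \frac{1}{-6 + \left(3 \cdot 0 + 2\right)} = -3 + \frac{1}{-6 + \left(0 + 2\right)} = -3 + \frac{1}{-6 + 2} = -3 + \frac{1}{-4} = -3 - \frac{1}{4} = - \frac{13}{4} \approx -3.25$)
$\left(-43\right) \left(-45\right) Y = \left(-43\right) \left(-45\right) \left(- \frac{13}{4}\right) = 1935 \left(- \frac{13}{4}\right) = - \frac{25155}{4}$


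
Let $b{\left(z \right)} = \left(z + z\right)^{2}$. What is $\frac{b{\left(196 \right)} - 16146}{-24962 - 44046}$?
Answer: $- \frac{68759}{34504} \approx -1.9928$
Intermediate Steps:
$b{\left(z \right)} = 4 z^{2}$ ($b{\left(z \right)} = \left(2 z\right)^{2} = 4 z^{2}$)
$\frac{b{\left(196 \right)} - 16146}{-24962 - 44046} = \frac{4 \cdot 196^{2} - 16146}{-24962 - 44046} = \frac{4 \cdot 38416 - 16146}{-24962 - 44046} = \frac{153664 - 16146}{-24962 - 44046} = \frac{137518}{-69008} = 137518 \left(- \frac{1}{69008}\right) = - \frac{68759}{34504}$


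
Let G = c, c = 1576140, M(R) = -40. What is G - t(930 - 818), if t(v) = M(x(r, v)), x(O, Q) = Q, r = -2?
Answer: 1576180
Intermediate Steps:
G = 1576140
t(v) = -40
G - t(930 - 818) = 1576140 - 1*(-40) = 1576140 + 40 = 1576180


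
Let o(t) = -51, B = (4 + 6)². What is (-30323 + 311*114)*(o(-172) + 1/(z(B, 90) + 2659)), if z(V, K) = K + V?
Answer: -106503434/407 ≈ -2.6168e+5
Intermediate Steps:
B = 100 (B = 10² = 100)
(-30323 + 311*114)*(o(-172) + 1/(z(B, 90) + 2659)) = (-30323 + 311*114)*(-51 + 1/((90 + 100) + 2659)) = (-30323 + 35454)*(-51 + 1/(190 + 2659)) = 5131*(-51 + 1/2849) = 5131*(-145298/2849) = -106503434/407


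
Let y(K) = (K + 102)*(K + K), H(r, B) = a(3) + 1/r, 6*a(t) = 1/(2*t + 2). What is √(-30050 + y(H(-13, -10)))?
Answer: I*√11705201710/624 ≈ 173.38*I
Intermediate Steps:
a(t) = 1/(6*(2 + 2*t)) (a(t) = 1/(6*(2*t + 2)) = 1/(6*(2 + 2*t)))
H(r, B) = 1/48 + 1/r (H(r, B) = 1/(12*(1 + 3)) + 1/r = (1/12)/4 + 1/r = (1/12)*(¼) + 1/r = 1/48 + 1/r)
y(K) = 2*K*(102 + K) (y(K) = (102 + K)*(2*K) = 2*K*(102 + K))
√(-30050 + y(H(-13, -10))) = √(-30050 + 2*((1/48)*(48 - 13)/(-13))*(102 + (1/48)*(48 - 13)/(-13))) = √(-30050 + 2*((1/48)*(-1/13)*35)*(102 + (1/48)*(-1/13)*35)) = √(-30050 + 2*(-35/624)*(102 - 35/624)) = √(-30050 + 2*(-35/624)*(63613/624)) = √(-30050 - 2226455/194688) = √(-5852600855/194688) = I*√11705201710/624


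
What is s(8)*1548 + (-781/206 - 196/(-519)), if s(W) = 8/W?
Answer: 165137909/106914 ≈ 1544.6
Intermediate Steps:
s(8)*1548 + (-781/206 - 196/(-519)) = (8/8)*1548 + (-781/206 - 196/(-519)) = (8*(1/8))*1548 + (-781*1/206 - 196*(-1/519)) = 1*1548 + (-781/206 + 196/519) = 1548 - 364963/106914 = 165137909/106914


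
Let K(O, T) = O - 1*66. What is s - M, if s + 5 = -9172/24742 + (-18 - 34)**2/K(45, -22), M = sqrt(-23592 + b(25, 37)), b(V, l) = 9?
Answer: -34846445/259791 - I*sqrt(23583) ≈ -134.13 - 153.57*I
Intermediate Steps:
M = I*sqrt(23583) (M = sqrt(-23592 + 9) = sqrt(-23583) = I*sqrt(23583) ≈ 153.57*I)
K(O, T) = -66 + O (K(O, T) = O - 66 = -66 + O)
s = -34846445/259791 (s = -5 + (-9172/24742 + (-18 - 34)**2/(-66 + 45)) = -5 + (-9172*1/24742 + (-52)**2/(-21)) = -5 + (-4586/12371 + 2704*(-1/21)) = -5 + (-4586/12371 - 2704/21) = -5 - 33547490/259791 = -34846445/259791 ≈ -134.13)
s - M = -34846445/259791 - I*sqrt(23583)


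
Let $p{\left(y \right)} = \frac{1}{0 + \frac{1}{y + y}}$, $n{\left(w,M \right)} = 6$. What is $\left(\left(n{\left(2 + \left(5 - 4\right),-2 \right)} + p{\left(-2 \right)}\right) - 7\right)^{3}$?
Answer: $-125$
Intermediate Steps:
$p{\left(y \right)} = 2 y$ ($p{\left(y \right)} = \frac{1}{0 + \frac{1}{2 y}} = \frac{1}{\frac{1}{2} \frac{1}{y}} = 2 y$)
$\left(\left(n{\left(2 + \left(5 - 4\right),-2 \right)} + p{\left(-2 \right)}\right) - 7\right)^{3} = \left(\left(6 + 2 \left(-2\right)\right) - 7\right)^{3} = \left(\left(6 - 4\right) - 7\right)^{3} = \left(2 - 7\right)^{3} = \left(-5\right)^{3} = -125$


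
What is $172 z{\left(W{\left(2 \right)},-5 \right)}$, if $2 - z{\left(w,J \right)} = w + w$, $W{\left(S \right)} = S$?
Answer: $-344$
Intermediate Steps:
$z{\left(w,J \right)} = 2 - 2 w$ ($z{\left(w,J \right)} = 2 - \left(w + w\right) = 2 - 2 w$)
$172 z{\left(W{\left(2 \right)},-5 \right)} = 172 \left(2 - 4\right) = 172 \left(-2\right) = -344$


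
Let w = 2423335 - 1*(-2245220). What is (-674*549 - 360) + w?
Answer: 4298169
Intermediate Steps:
w = 4668555 (w = 2423335 + 2245220 = 4668555)
(-674*549 - 360) + w = (-674*549 - 360) + 4668555 = (-370026 - 360) + 4668555 = -370386 + 4668555 = 4298169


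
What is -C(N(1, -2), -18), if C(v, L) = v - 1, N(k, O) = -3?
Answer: 4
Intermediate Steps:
C(v, L) = -1 + v
-C(N(1, -2), -18) = -(-1 - 3) = -1*(-4) = 4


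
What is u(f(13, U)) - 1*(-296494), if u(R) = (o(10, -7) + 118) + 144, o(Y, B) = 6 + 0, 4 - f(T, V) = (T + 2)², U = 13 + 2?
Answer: 296762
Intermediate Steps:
U = 15
f(T, V) = 4 - (2 + T)² (f(T, V) = 4 - (T + 2)² = 4 - (2 + T)²)
o(Y, B) = 6
u(R) = 268 (u(R) = (6 + 118) + 144 = 124 + 144 = 268)
u(f(13, U)) - 1*(-296494) = 268 - 1*(-296494) = 268 + 296494 = 296762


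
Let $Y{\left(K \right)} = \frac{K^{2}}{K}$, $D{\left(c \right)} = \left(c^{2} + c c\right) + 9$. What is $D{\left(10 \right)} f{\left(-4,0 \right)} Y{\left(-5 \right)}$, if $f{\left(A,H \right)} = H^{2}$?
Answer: $0$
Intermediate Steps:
$D{\left(c \right)} = 9 + 2 c^{2}$ ($D{\left(c \right)} = \left(c^{2} + c^{2}\right) + 9 = 2 c^{2} + 9 = 9 + 2 c^{2}$)
$Y{\left(K \right)} = K$
$D{\left(10 \right)} f{\left(-4,0 \right)} Y{\left(-5 \right)} = \left(9 + 2 \cdot 10^{2}\right) 0^{2} \left(-5\right) = \left(9 + 2 \cdot 100\right) 0 \left(-5\right) = \left(9 + 200\right) 0 \left(-5\right) = 209 \cdot 0 \left(-5\right) = 0 \left(-5\right) = 0$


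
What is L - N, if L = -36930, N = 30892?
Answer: -67822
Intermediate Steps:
L - N = -36930 - 1*30892 = -36930 - 30892 = -67822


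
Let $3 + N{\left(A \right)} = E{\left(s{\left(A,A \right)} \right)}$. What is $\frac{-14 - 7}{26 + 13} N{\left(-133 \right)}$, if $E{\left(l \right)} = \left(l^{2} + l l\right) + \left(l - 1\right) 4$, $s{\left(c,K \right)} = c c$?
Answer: $- \frac{4381105337}{13} \approx -3.3701 \cdot 10^{8}$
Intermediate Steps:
$s{\left(c,K \right)} = c^{2}$
$E{\left(l \right)} = -4 + 2 l^{2} + 4 l$ ($E{\left(l \right)} = \left(l^{2} + l^{2}\right) + \left(-1 + l\right) 4 = 2 l^{2} + \left(-4 + 4 l\right) = -4 + 2 l^{2} + 4 l$)
$N{\left(A \right)} = -7 + 2 A^{4} + 4 A^{2}$ ($N{\left(A \right)} = -3 + \left(-4 + 2 \left(A^{2}\right)^{2} + 4 A^{2}\right) = -3 + \left(-4 + 2 A^{4} + 4 A^{2}\right) = -7 + 2 A^{4} + 4 A^{2}$)
$\frac{-14 - 7}{26 + 13} N{\left(-133 \right)} = \frac{-14 - 7}{26 + 13} \left(-7 + 2 \left(-133\right)^{4} + 4 \left(-133\right)^{2}\right) = - \frac{21}{39} \left(-7 + 2 \cdot 312900721 + 4 \cdot 17689\right) = \left(-21\right) \frac{1}{39} \left(-7 + 625801442 + 70756\right) = \left(- \frac{7}{13}\right) 625872191 = - \frac{4381105337}{13}$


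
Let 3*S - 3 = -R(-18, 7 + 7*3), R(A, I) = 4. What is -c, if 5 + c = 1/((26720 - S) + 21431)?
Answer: 722267/144454 ≈ 5.0000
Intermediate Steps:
S = -⅓ (S = 1 + (-1*4)/3 = 1 + (⅓)*(-4) = 1 - 4/3 = -⅓ ≈ -0.33333)
c = -722267/144454 (c = -5 + 1/((26720 - 1*(-⅓)) + 21431) = -5 + 1/((26720 + ⅓) + 21431) = -5 + 1/(80161/3 + 21431) = -5 + 1/(144454/3) = -5 + 3/144454 = -722267/144454 ≈ -5.0000)
-c = -1*(-722267/144454) = 722267/144454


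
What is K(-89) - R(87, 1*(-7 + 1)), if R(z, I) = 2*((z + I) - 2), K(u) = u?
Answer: -247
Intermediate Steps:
R(z, I) = -4 + 2*I + 2*z (R(z, I) = 2*((I + z) - 2) = 2*(-2 + I + z) = -4 + 2*I + 2*z)
K(-89) - R(87, 1*(-7 + 1)) = -89 - (-4 + 2*(1*(-7 + 1)) + 2*87) = -89 - (-4 + 2*(1*(-6)) + 174) = -89 - (-4 + 2*(-6) + 174) = -89 - (-4 - 12 + 174) = -89 - 1*158 = -89 - 158 = -247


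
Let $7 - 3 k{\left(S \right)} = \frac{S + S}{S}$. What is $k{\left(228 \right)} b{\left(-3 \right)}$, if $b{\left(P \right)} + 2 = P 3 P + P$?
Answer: $\frac{110}{3} \approx 36.667$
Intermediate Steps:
$b{\left(P \right)} = -2 + P + 3 P^{2}$ ($b{\left(P \right)} = -2 + \left(P 3 P + P\right) = -2 + \left(3 P P + P\right) = -2 + \left(3 P^{2} + P\right) = -2 + \left(P + 3 P^{2}\right) = -2 + P + 3 P^{2}$)
$k{\left(S \right)} = \frac{5}{3}$ ($k{\left(S \right)} = \frac{7}{3} - \frac{\left(S + S\right) \frac{1}{S}}{3} = \frac{7}{3} - \frac{2 S \frac{1}{S}}{3} = \frac{7}{3} - \frac{2}{3} = \frac{5}{3}$)
$k{\left(228 \right)} b{\left(-3 \right)} = \frac{5 \left(-2 - 3 + 3 \left(-3\right)^{2}\right)}{3} = \frac{5 \left(-2 - 3 + 3 \cdot 9\right)}{3} = \frac{5 \left(-2 - 3 + 27\right)}{3} = \frac{5}{3} \cdot 22 = \frac{110}{3}$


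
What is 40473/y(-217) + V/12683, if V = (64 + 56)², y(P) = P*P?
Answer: 1191400659/597229787 ≈ 1.9949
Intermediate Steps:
y(P) = P²
V = 14400 (V = 120² = 14400)
40473/y(-217) + V/12683 = 40473/((-217)²) + 14400/12683 = 40473/47089 + 14400*(1/12683) = 40473*(1/47089) + 14400/12683 = 40473/47089 + 14400/12683 = 1191400659/597229787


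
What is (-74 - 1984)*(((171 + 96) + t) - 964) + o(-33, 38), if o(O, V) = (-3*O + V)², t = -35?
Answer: 1525225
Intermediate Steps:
o(O, V) = (V - 3*O)²
(-74 - 1984)*(((171 + 96) + t) - 964) + o(-33, 38) = (-74 - 1984)*(((171 + 96) - 35) - 964) + (-1*38 + 3*(-33))² = -2058*((267 - 35) - 964) + (-38 - 99)² = -2058*(232 - 964) + (-137)² = -2058*(-732) + 18769 = 1506456 + 18769 = 1525225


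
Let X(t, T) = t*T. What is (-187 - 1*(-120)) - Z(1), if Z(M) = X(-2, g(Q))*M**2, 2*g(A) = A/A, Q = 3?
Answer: -66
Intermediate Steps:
g(A) = 1/2 (g(A) = (A/A)/2 = (1/2)*1 = 1/2)
X(t, T) = T*t
Z(M) = -M**2 (Z(M) = ((1/2)*(-2))*M**2 = -M**2)
(-187 - 1*(-120)) - Z(1) = (-187 - 1*(-120)) - (-1)*1**2 = (-187 + 120) - (-1) = -67 - 1*(-1) = -67 + 1 = -66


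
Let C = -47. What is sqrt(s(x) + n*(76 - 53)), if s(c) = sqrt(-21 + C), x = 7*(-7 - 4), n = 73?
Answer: sqrt(1679 + 2*I*sqrt(17)) ≈ 40.976 + 0.1006*I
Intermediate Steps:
x = -77 (x = 7*(-11) = -77)
s(c) = 2*I*sqrt(17) (s(c) = sqrt(-21 - 47) = sqrt(-68) = 2*I*sqrt(17))
sqrt(s(x) + n*(76 - 53)) = sqrt(2*I*sqrt(17) + 73*(76 - 53)) = sqrt(2*I*sqrt(17) + 73*23) = sqrt(2*I*sqrt(17) + 1679) = sqrt(1679 + 2*I*sqrt(17))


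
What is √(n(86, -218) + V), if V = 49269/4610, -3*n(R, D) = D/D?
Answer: √1980414510/13830 ≈ 3.2178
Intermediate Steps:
n(R, D) = -⅓ (n(R, D) = -D/(3*D) = -⅓*1 = -⅓)
V = 49269/4610 (V = 49269*(1/4610) = 49269/4610 ≈ 10.687)
√(n(86, -218) + V) = √(-⅓ + 49269/4610) = √(143197/13830) = √1980414510/13830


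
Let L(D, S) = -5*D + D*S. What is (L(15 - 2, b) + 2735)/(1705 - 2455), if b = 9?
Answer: -929/250 ≈ -3.7160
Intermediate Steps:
(L(15 - 2, b) + 2735)/(1705 - 2455) = ((15 - 2)*(-5 + 9) + 2735)/(1705 - 2455) = (13*4 + 2735)/(-750) = (52 + 2735)*(-1/750) = 2787*(-1/750) = -929/250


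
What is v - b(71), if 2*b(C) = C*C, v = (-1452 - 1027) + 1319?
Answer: -7361/2 ≈ -3680.5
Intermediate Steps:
v = -1160 (v = -2479 + 1319 = -1160)
b(C) = C²/2 (b(C) = (C*C)/2 = C²/2)
v - b(71) = -1160 - 71²/2 = -1160 - 5041/2 = -7361/2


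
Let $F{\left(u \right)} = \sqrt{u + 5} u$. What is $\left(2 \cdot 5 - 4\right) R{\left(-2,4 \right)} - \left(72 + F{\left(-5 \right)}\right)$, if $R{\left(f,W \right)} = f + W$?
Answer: $-60$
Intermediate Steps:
$F{\left(u \right)} = u \sqrt{5 + u}$ ($F{\left(u \right)} = \sqrt{5 + u} u = u \sqrt{5 + u}$)
$R{\left(f,W \right)} = W + f$
$\left(2 \cdot 5 - 4\right) R{\left(-2,4 \right)} - \left(72 + F{\left(-5 \right)}\right) = \left(2 \cdot 5 - 4\right) \left(4 - 2\right) - \left(72 - 5 \sqrt{5 - 5}\right) = \left(10 - 4\right) 2 - \left(72 - 5 \sqrt{0}\right) = 6 \cdot 2 - \left(72 - 0\right) = 12 - 72 = -60$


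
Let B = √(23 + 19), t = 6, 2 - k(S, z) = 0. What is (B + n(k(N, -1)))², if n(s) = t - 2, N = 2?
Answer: (4 + √42)² ≈ 109.85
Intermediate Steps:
k(S, z) = 2 (k(S, z) = 2 - 1*0 = 2 + 0 = 2)
B = √42 ≈ 6.4807
n(s) = 4 (n(s) = 6 - 2 = 4)
(B + n(k(N, -1)))² = (√42 + 4)² = (4 + √42)²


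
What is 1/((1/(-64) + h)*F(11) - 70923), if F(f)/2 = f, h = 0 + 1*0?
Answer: -32/2269547 ≈ -1.4100e-5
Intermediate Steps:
h = 0 (h = 0 + 0 = 0)
F(f) = 2*f
1/((1/(-64) + h)*F(11) - 70923) = 1/((1/(-64) + 0)*(2*11) - 70923) = 1/((-1/64 + 0)*22 - 70923) = 1/(-1/64*22 - 70923) = 1/(-11/32 - 70923) = 1/(-2269547/32) = -32/2269547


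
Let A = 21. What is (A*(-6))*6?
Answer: -756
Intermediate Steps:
(A*(-6))*6 = (21*(-6))*6 = -126*6 = -756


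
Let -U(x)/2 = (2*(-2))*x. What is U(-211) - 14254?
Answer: -15942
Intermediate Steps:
U(x) = 8*x (U(x) = -2*2*(-2)*x = -(-8)*x = 8*x)
U(-211) - 14254 = 8*(-211) - 14254 = -1688 - 14254 = -15942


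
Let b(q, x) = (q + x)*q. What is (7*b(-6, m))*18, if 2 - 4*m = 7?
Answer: 5481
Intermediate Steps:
m = -5/4 (m = ½ - ¼*7 = ½ - 7/4 = -5/4 ≈ -1.2500)
b(q, x) = q*(q + x)
(7*b(-6, m))*18 = (7*(-6*(-6 - 5/4)))*18 = (7*(-6*(-29/4)))*18 = (7*(87/2))*18 = (609/2)*18 = 5481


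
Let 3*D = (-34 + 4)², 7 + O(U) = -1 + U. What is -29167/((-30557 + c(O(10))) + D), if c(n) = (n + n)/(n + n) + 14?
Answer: 29167/30242 ≈ 0.96445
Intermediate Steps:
O(U) = -8 + U (O(U) = -7 + (-1 + U) = -8 + U)
D = 300 (D = (-34 + 4)²/3 = (⅓)*(-30)² = (⅓)*900 = 300)
c(n) = 15 (c(n) = (2*n)/((2*n)) + 14 = (2*n)*(1/(2*n)) + 14 = 1 + 14 = 15)
-29167/((-30557 + c(O(10))) + D) = -29167/((-30557 + 15) + 300) = -29167/(-30542 + 300) = -29167/(-30242) = -29167*(-1/30242) = 29167/30242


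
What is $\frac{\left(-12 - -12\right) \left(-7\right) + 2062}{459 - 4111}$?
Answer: $- \frac{1031}{1826} \approx -0.56462$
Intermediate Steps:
$\frac{\left(-12 - -12\right) \left(-7\right) + 2062}{459 - 4111} = \frac{\left(-12 + 12\right) \left(-7\right) + 2062}{-3652} = \left(0 \left(-7\right) + 2062\right) \left(- \frac{1}{3652}\right) = \left(0 + 2062\right) \left(- \frac{1}{3652}\right) = 2062 \left(- \frac{1}{3652}\right) = - \frac{1031}{1826}$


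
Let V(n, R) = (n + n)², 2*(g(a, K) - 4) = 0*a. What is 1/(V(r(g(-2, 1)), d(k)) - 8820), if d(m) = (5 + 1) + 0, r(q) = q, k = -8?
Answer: -1/8756 ≈ -0.00011421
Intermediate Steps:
g(a, K) = 4 (g(a, K) = 4 + (0*a)/2 = 4 + (½)*0 = 4 + 0 = 4)
d(m) = 6 (d(m) = 6 + 0 = 6)
V(n, R) = 4*n² (V(n, R) = (2*n)² = 4*n²)
1/(V(r(g(-2, 1)), d(k)) - 8820) = 1/(4*4² - 8820) = 1/(4*16 - 8820) = 1/(64 - 8820) = 1/(-8756) = -1/8756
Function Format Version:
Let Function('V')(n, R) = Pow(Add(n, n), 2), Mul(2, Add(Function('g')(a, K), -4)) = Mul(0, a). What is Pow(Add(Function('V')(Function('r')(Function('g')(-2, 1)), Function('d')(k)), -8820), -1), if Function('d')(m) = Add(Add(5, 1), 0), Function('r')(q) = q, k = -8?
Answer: Rational(-1, 8756) ≈ -0.00011421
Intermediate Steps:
Function('g')(a, K) = 4 (Function('g')(a, K) = Add(4, Mul(Rational(1, 2), Mul(0, a))) = Add(4, Mul(Rational(1, 2), 0)) = Add(4, 0) = 4)
Function('d')(m) = 6 (Function('d')(m) = Add(6, 0) = 6)
Function('V')(n, R) = Mul(4, Pow(n, 2)) (Function('V')(n, R) = Pow(Mul(2, n), 2) = Mul(4, Pow(n, 2)))
Pow(Add(Function('V')(Function('r')(Function('g')(-2, 1)), Function('d')(k)), -8820), -1) = Pow(Add(Mul(4, Pow(4, 2)), -8820), -1) = Pow(Add(Mul(4, 16), -8820), -1) = Pow(Add(64, -8820), -1) = Pow(-8756, -1) = Rational(-1, 8756)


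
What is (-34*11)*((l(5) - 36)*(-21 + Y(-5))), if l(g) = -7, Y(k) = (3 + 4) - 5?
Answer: -305558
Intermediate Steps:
Y(k) = 2 (Y(k) = 7 - 5 = 2)
(-34*11)*((l(5) - 36)*(-21 + Y(-5))) = (-34*11)*((-7 - 36)*(-21 + 2)) = -(-16082)*(-19) = -374*817 = -305558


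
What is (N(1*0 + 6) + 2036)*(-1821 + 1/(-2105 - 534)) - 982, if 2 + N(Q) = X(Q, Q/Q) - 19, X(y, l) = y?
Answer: -9714749518/2639 ≈ -3.6812e+6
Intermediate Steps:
N(Q) = -21 + Q (N(Q) = -2 + (Q - 19) = -2 + (-19 + Q) = -21 + Q)
(N(1*0 + 6) + 2036)*(-1821 + 1/(-2105 - 534)) - 982 = ((-21 + (1*0 + 6)) + 2036)*(-1821 + 1/(-2105 - 534)) - 982 = ((-21 + (0 + 6)) + 2036)*(-1821 + 1/(-2639)) - 982 = ((-21 + 6) + 2036)*(-1821 - 1/2639) - 982 = (-15 + 2036)*(-4805620/2639) - 982 = 2021*(-4805620/2639) - 982 = -9712158020/2639 - 982 = -9714749518/2639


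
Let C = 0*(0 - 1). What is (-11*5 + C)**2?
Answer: 3025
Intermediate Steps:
C = 0 (C = 0*(-1) = 0)
(-11*5 + C)**2 = (-11*5 + 0)**2 = (-55 + 0)**2 = (-55)**2 = 3025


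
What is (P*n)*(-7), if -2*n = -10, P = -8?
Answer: 280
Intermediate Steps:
n = 5 (n = -½*(-10) = 5)
(P*n)*(-7) = -8*5*(-7) = -40*(-7) = 280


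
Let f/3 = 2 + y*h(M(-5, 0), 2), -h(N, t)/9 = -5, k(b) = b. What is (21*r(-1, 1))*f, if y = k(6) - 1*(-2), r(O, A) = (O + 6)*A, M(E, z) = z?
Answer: 114030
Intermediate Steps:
r(O, A) = A*(6 + O) (r(O, A) = (6 + O)*A = A*(6 + O))
y = 8 (y = 6 - 1*(-2) = 6 + 2 = 8)
h(N, t) = 45 (h(N, t) = -9*(-5) = 45)
f = 1086 (f = 3*(2 + 8*45) = 3*(2 + 360) = 3*362 = 1086)
(21*r(-1, 1))*f = (21*(1*(6 - 1)))*1086 = (21*(1*5))*1086 = (21*5)*1086 = 105*1086 = 114030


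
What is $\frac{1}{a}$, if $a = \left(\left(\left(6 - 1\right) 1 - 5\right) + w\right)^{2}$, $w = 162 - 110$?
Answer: $\frac{1}{2704} \approx 0.00036982$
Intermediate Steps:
$w = 52$
$a = 2704$ ($a = \left(\left(\left(6 - 1\right) 1 - 5\right) + 52\right)^{2} = \left(\left(5 \cdot 1 - 5\right) + 52\right)^{2} = \left(\left(5 - 5\right) + 52\right)^{2} = \left(0 + 52\right)^{2} = 52^{2} = 2704$)
$\frac{1}{a} = \frac{1}{2704}$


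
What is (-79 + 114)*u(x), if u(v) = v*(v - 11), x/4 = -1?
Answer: 2100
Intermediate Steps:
x = -4 (x = 4*(-1) = -4)
u(v) = v*(-11 + v)
(-79 + 114)*u(x) = (-79 + 114)*(-4*(-11 - 4)) = 35*(-4*(-15)) = 35*60 = 2100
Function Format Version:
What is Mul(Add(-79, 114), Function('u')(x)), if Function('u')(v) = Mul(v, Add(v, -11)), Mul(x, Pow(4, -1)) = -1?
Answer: 2100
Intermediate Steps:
x = -4 (x = Mul(4, -1) = -4)
Function('u')(v) = Mul(v, Add(-11, v))
Mul(Add(-79, 114), Function('u')(x)) = Mul(Add(-79, 114), Mul(-4, Add(-11, -4))) = Mul(35, Mul(-4, -15)) = Mul(35, 60) = 2100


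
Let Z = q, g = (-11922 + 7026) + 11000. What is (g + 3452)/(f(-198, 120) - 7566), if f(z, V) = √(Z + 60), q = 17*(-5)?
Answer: -72300696/57244381 - 47780*I/57244381 ≈ -1.263 - 0.00083467*I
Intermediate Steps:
q = -85
g = 6104 (g = -4896 + 11000 = 6104)
Z = -85
f(z, V) = 5*I (f(z, V) = √(-85 + 60) = √(-25) = 5*I)
(g + 3452)/(f(-198, 120) - 7566) = (6104 + 3452)/(5*I - 7566) = 9556/(-7566 + 5*I) = 9556*((-7566 - 5*I)/57244381) = 9556*(-7566 - 5*I)/57244381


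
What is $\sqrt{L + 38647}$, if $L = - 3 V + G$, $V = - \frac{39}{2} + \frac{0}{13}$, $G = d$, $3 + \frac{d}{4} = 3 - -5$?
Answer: $\frac{\sqrt{154902}}{2} \approx 196.79$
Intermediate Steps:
$d = 20$ ($d = -12 + 4 \left(3 - -5\right) = -12 + 4 \left(3 + 5\right) = -12 + 4 \cdot 8 = -12 + 32 = 20$)
$G = 20$
$V = - \frac{39}{2}$ ($V = \left(-39\right) \frac{1}{2} + 0 \cdot \frac{1}{13} = - \frac{39}{2} + 0 = - \frac{39}{2} \approx -19.5$)
$L = \frac{157}{2}$ ($L = \left(-3\right) \left(- \frac{39}{2}\right) + 20 = \frac{117}{2} + 20 = \frac{157}{2} \approx 78.5$)
$\sqrt{L + 38647} = \sqrt{\frac{157}{2} + 38647} = \sqrt{\frac{77451}{2}} = \frac{\sqrt{154902}}{2}$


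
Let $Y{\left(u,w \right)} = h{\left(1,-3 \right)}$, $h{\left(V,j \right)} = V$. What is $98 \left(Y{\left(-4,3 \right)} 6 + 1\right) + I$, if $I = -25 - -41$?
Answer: $702$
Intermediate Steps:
$I = 16$ ($I = -25 + 41 = 16$)
$Y{\left(u,w \right)} = 1$
$98 \left(Y{\left(-4,3 \right)} 6 + 1\right) + I = 98 \left(1 \cdot 6 + 1\right) + 16 = 98 \left(6 + 1\right) + 16 = 98 \cdot 7 + 16 = 686 + 16 = 702$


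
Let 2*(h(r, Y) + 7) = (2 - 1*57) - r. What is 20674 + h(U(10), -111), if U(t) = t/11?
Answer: 454059/22 ≈ 20639.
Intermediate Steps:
U(t) = t/11 (U(t) = t*(1/11) = t/11)
h(r, Y) = -69/2 - r/2 (h(r, Y) = -7 + ((2 - 1*57) - r)/2 = -7 + ((2 - 57) - r)/2 = -7 + (-55 - r)/2 = -7 + (-55/2 - r/2) = -69/2 - r/2)
20674 + h(U(10), -111) = 20674 + (-69/2 - 10/22) = 20674 + (-69/2 - ½*10/11) = 20674 + (-69/2 - 5/11) = 20674 - 769/22 = 454059/22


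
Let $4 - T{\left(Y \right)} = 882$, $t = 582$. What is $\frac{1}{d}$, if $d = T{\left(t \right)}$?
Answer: $- \frac{1}{878} \approx -0.001139$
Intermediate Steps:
$T{\left(Y \right)} = -878$ ($T{\left(Y \right)} = 4 - 882 = -878$)
$d = -878$
$\frac{1}{d} = \frac{1}{-878} = - \frac{1}{878}$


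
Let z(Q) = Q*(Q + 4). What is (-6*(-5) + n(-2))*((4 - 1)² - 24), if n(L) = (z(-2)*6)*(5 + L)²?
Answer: 2790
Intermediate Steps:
z(Q) = Q*(4 + Q)
n(L) = -24*(5 + L)² (n(L) = (-2*(4 - 2)*6)*(5 + L)² = (-2*2*6)*(5 + L)² = (-4*6)*(5 + L)² = -24*(5 + L)²)
(-6*(-5) + n(-2))*((4 - 1)² - 24) = (-6*(-5) - 24*(5 - 2)²)*((4 - 1)² - 24) = (30 - 24*3²)*(3² - 24) = (30 - 24*9)*(9 - 24) = (30 - 216)*(-15) = -186*(-15) = 2790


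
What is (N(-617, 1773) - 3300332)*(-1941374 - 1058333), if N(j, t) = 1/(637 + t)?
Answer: 23859069893565133/2410 ≈ 9.9000e+12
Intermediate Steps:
(N(-617, 1773) - 3300332)*(-1941374 - 1058333) = (1/(637 + 1773) - 3300332)*(-1941374 - 1058333) = (1/2410 - 3300332)*(-2999707) = -7953800119/2410*(-2999707) = 23859069893565133/2410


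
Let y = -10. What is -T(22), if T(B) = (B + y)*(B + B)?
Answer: -528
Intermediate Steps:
T(B) = 2*B*(-10 + B) (T(B) = (B - 10)*(B + B) = (-10 + B)*(2*B) = 2*B*(-10 + B))
-T(22) = -2*22*(-10 + 22) = -2*22*12 = -1*528 = -528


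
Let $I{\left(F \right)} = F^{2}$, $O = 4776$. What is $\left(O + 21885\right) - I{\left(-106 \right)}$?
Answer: $15425$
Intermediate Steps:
$\left(O + 21885\right) - I{\left(-106 \right)} = \left(4776 + 21885\right) - \left(-106\right)^{2} = 26661 - 11236 = 15425$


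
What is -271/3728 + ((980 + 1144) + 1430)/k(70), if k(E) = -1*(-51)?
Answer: 13235491/190128 ≈ 69.614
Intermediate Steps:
k(E) = 51
-271/3728 + ((980 + 1144) + 1430)/k(70) = -271/3728 + ((980 + 1144) + 1430)/51 = -271*1/3728 + (2124 + 1430)*(1/51) = -271/3728 + 3554*(1/51) = -271/3728 + 3554/51 = 13235491/190128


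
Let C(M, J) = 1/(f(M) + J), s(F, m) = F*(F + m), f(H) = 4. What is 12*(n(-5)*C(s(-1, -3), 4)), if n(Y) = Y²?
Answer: 75/2 ≈ 37.500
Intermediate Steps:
C(M, J) = 1/(4 + J)
12*(n(-5)*C(s(-1, -3), 4)) = 12*((-5)²/(4 + 4)) = 12*(25/8) = 75/2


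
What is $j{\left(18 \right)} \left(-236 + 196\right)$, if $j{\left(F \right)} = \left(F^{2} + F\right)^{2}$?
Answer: $-4678560$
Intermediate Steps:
$j{\left(F \right)} = \left(F + F^{2}\right)^{2}$
$j{\left(18 \right)} \left(-236 + 196\right) = 18^{2} \left(1 + 18\right)^{2} \left(-236 + 196\right) = 324 \cdot 19^{2} \left(-40\right) = 324 \cdot 361 \left(-40\right) = 116964 \left(-40\right) = -4678560$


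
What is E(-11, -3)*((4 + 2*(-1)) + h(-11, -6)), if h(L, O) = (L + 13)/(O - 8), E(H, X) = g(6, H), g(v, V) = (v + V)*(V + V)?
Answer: 1430/7 ≈ 204.29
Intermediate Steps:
g(v, V) = 2*V*(V + v) (g(v, V) = (V + v)*(2*V) = 2*V*(V + v))
E(H, X) = 2*H*(6 + H) (E(H, X) = 2*H*(H + 6) = 2*H*(6 + H))
h(L, O) = (13 + L)/(-8 + O)
E(-11, -3)*((4 + 2*(-1)) + h(-11, -6)) = (2*(-11)*(6 - 11))*((4 + 2*(-1)) + (13 - 11)/(-8 - 6)) = (2*(-11)*(-5))*((4 - 2) + 2/(-14)) = 110*(2 - 1/14*2) = 110*(2 - ⅐) = 110*(13/7) = 1430/7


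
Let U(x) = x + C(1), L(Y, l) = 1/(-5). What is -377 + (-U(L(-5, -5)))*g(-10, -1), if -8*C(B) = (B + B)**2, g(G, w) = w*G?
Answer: -370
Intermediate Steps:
g(G, w) = G*w
C(B) = -B**2/2 (C(B) = -(B + B)**2/8 = -4*B**2/8 = -B**2/2)
L(Y, l) = -1/5
U(x) = -1/2 + x (U(x) = x - 1/2*1**2 = x - 1/2*1 = x - 1/2 = -1/2 + x)
-377 + (-U(L(-5, -5)))*g(-10, -1) = -377 + (-(-1/2 - 1/5))*(-10*(-1)) = -377 - 1*(-7/10)*10 = -377 + (7/10)*10 = -377 + 7 = -370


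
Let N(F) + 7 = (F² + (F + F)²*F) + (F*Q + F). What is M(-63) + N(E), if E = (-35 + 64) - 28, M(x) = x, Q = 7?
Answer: -57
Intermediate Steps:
E = 1 (E = 29 - 28 = 1)
N(F) = -7 + F² + 4*F³ + 8*F (N(F) = -7 + ((F² + (F + F)²*F) + (F*7 + F)) = -7 + ((F² + (2*F)²*F) + (7*F + F)) = -7 + ((F² + (4*F²)*F) + 8*F) = -7 + ((F² + 4*F³) + 8*F) = -7 + (F² + 4*F³ + 8*F) = -7 + F² + 4*F³ + 8*F)
M(-63) + N(E) = -63 + (-7 + 1² + 4*1³ + 8*1) = -63 + (-7 + 1 + 4*1 + 8) = -63 + (-7 + 1 + 4 + 8) = -63 + 6 = -57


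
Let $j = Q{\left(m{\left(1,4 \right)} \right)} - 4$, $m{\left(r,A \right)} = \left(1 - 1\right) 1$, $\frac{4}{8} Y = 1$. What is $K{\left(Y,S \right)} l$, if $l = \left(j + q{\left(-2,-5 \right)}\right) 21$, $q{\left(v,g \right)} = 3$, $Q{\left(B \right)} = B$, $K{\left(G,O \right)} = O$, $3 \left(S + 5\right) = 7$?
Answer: $56$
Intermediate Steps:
$S = - \frac{8}{3}$ ($S = -5 + \frac{1}{3} \cdot 7 = -5 + \frac{7}{3} = - \frac{8}{3} \approx -2.6667$)
$Y = 2$ ($Y = 2 \cdot 1 = 2$)
$m{\left(r,A \right)} = 0$ ($m{\left(r,A \right)} = 0 \cdot 1 = 0$)
$j = -4$ ($j = 0 - 4 = -4$)
$l = -21$ ($l = \left(-4 + 3\right) 21 = \left(-1\right) 21 = -21$)
$K{\left(Y,S \right)} l = \left(- \frac{8}{3}\right) \left(-21\right) = 56$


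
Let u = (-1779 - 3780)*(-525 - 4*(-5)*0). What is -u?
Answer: -2918475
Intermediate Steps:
u = 2918475 (u = -5559*(-525 + 20*0) = -5559*(-525 + 0) = -5559*(-525) = 2918475)
-u = -1*2918475 = -2918475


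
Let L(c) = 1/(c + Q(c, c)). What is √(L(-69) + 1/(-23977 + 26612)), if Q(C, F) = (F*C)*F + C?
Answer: 2*√70580362822035/865984845 ≈ 0.019403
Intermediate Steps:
Q(C, F) = C + C*F² (Q(C, F) = (C*F)*F + C = C*F² + C = C + C*F²)
L(c) = 1/(c + c*(1 + c²))
√(L(-69) + 1/(-23977 + 26612)) = √(1/((-69)*(2 + (-69)²)) + 1/(-23977 + 26612)) = √(-1/(69*(2 + 4761)) + 1/2635) = √(-1/69/4763 + 1/2635) = √(-1/69*1/4763 + 1/2635) = √(-1/328647 + 1/2635) = √(326012/865984845) = 2*√70580362822035/865984845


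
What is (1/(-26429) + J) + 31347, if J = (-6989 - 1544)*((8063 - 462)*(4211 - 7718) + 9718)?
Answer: 6009394000843635/26429 ≈ 2.2738e+11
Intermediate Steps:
J = 227378757137 (J = -8533*(7601*(-3507) + 9718) = -8533*(-26656707 + 9718) = -8533*(-26646989) = 227378757137)
(1/(-26429) + J) + 31347 = (1/(-26429) + 227378757137) + 31347 = (-1/26429 + 227378757137) + 31347 = 6009393172373772/26429 + 31347 = 6009394000843635/26429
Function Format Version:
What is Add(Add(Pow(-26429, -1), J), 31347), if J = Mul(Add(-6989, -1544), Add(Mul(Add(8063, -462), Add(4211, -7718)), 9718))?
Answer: Rational(6009394000843635, 26429) ≈ 2.2738e+11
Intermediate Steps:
J = 227378757137 (J = Mul(-8533, Add(Mul(7601, -3507), 9718)) = Mul(-8533, Add(-26656707, 9718)) = Mul(-8533, -26646989) = 227378757137)
Add(Add(Pow(-26429, -1), J), 31347) = Add(Add(Pow(-26429, -1), 227378757137), 31347) = Add(Add(Rational(-1, 26429), 227378757137), 31347) = Add(Rational(6009393172373772, 26429), 31347) = Rational(6009394000843635, 26429)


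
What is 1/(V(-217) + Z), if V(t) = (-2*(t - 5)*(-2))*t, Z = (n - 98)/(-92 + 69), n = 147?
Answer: 23/4431959 ≈ 5.1896e-6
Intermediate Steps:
Z = -49/23 (Z = (147 - 98)/(-92 + 69) = 49/(-23) = -1/23*49 = -49/23 ≈ -2.1304)
V(t) = t*(-20 + 4*t) (V(t) = (-2*(-5 + t)*(-2))*t = ((10 - 2*t)*(-2))*t = (-20 + 4*t)*t = t*(-20 + 4*t))
1/(V(-217) + Z) = 1/(4*(-217)*(-5 - 217) - 49/23) = 1/(4*(-217)*(-222) - 49/23) = 1/(192696 - 49/23) = 1/(4431959/23) = 23/4431959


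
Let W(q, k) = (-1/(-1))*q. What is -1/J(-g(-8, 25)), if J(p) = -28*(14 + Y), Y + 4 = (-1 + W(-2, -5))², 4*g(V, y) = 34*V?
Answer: 1/532 ≈ 0.0018797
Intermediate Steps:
g(V, y) = 17*V/2 (g(V, y) = (34*V)/4 = 17*V/2)
W(q, k) = q (W(q, k) = (-1*(-1))*q = 1*q = q)
Y = 5 (Y = -4 + (-1 - 2)² = -4 + (-3)² = -4 + 9 = 5)
J(p) = -532 (J(p) = -28*(14 + 5) = -28*19 = -532)
-1/J(-g(-8, 25)) = -1/(-532) = -1*(-1/532) = 1/532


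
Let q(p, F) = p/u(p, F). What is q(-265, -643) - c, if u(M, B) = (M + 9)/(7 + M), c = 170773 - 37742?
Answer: -17062153/128 ≈ -1.3330e+5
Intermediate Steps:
c = 133031
u(M, B) = (9 + M)/(7 + M)
q(p, F) = p*(7 + p)/(9 + p) (q(p, F) = p/(((9 + p)/(7 + p))) = p*((7 + p)/(9 + p)) = p*(7 + p)/(9 + p))
q(-265, -643) - c = -265*(7 - 265)/(9 - 265) - 1*133031 = -265*(-258)/(-256) - 133031 = -265*(-1/256)*(-258) - 133031 = -34185/128 - 133031 = -17062153/128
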